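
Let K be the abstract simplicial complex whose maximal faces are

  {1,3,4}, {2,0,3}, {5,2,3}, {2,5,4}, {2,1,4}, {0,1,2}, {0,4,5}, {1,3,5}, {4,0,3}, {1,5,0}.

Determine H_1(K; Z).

H_1 ≅ Z_2.

We work with the vertex ordering 0 < 1 < 2 < 3 < 4 < 5. The simplices of K, each written with vertices in increasing order, are:

  0-simplices (6): [0], [1], [2], [3], [4], [5]
  1-simplices (15): [0,1], [0,2], [0,3], [0,4], [0,5], [1,2], [1,3], [1,4], [1,5], [2,3], [2,4], [2,5], [3,4], [3,5], [4,5]
  2-simplices (10): [0,1,2], [0,1,5], [0,2,3], [0,3,4], [0,4,5], [1,2,4], [1,3,4], [1,3,5], [2,3,5], [2,4,5]

so the chain groups are C_0 ≅ Z^6, C_1 ≅ Z^15, C_2 ≅ Z^10.

The boundary map ∂_1: C_1 → C_0 maps an edge to its endpoints' difference, ∂[p,q] = q − p. For instance
  ∂[0,3] = [3] − [0].
The 6×15 boundary matrix has rank 5 and Smith normal form diag(1,1,1,1,1).

∂_2: C_2 → C_1 maps a triangle to the signed sum of its edges. For instance
  ∂[1,3,4] = [3,4] − [1,4] + [1,3],
  ∂[0,2,3] = [2,3] − [0,3] + [0,2].
The 15×10 boundary matrix has rank 10 and Smith normal form diag(1,1,1,1,1,1,1,1,1,2).

Computing H_k = (kernel of ∂_k) / (image of ∂_{k+1}):

  H_1: rank ker ∂_1 − rank ∂_2 = (15 − 5) − 10 = 0, and ∂_2 has invariant factor 2 > 1, so H_1 ≅ Z_2.

(K is a triangulation of the real projective plane RP^2.)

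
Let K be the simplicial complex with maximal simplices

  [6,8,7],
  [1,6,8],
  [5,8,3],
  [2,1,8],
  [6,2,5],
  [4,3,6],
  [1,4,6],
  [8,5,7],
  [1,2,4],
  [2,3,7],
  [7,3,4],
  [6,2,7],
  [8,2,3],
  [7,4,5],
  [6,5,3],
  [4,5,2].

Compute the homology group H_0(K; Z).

Fix the vertex order 1 < 2 < 3 < 4 < 5 < 6 < 7 < 8 and write every simplex with vertices in increasing order. Then dim K = 2 and the simplices of K are:

  0-simplices (8): [1], [2], [3], [4], [5], [6], [7], [8]
  1-simplices (24): (24 of them)
  2-simplices (16): [1,2,4], [1,2,8], [1,4,6], [1,6,8], [2,3,7], [2,3,8], [2,4,5], [2,5,6], [2,6,7], [3,4,6], [3,4,7], [3,5,6], [3,5,8], [4,5,7], [5,7,8], [6,7,8]

giving chain groups C_0 ≅ Z^8, C_1 ≅ Z^24, C_2 ≅ Z^16.

The boundary map ∂_1: C_1 → C_0 maps an edge to its endpoints' difference, ∂[p,q] = q − p. For instance
  ∂[2,5] = [5] − [2].
The 8×24 boundary matrix has rank 7 and Smith normal form diag(1,1,1,1,1,1,1).

Boundary ∂_2: C_2 → C_1 sends each 2-simplex [p,q,r] to [q,r] − [p,r] + [p,q]. For instance
  ∂[3,5,8] = [5,8] − [3,8] + [3,5],
  ∂[1,2,8] = [2,8] − [1,8] + [1,2].
This gives a 24×16 integer matrix of rank 15; reducing to Smith normal form yields diagonal entries (1,1,1,1,1,1,1,1,1,1,1,1,1,1,1).

Computing H_k = (kernel of ∂_k) / (image of ∂_{k+1}):

  H_0: rank C_0 − rank ∂_1 = 8 − 7 = 1, and the invariant factors of ∂_1 are all 1, so H_0 = Z.

H_0 ≅ Z.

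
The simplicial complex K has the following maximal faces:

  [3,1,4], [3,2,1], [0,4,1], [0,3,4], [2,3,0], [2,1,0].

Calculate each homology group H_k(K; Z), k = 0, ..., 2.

We work with the vertex ordering 0 < 1 < 2 < 3 < 4. The simplices of K, each written with vertices in increasing order, are:

  0-simplices (5): [0], [1], [2], [3], [4]
  1-simplices (9): [0,1], [0,2], [0,3], [0,4], [1,2], [1,3], [1,4], [2,3], [3,4]
  2-simplices (6): [0,1,2], [0,1,4], [0,2,3], [0,3,4], [1,2,3], [1,3,4]

Hence C_0 ≅ Z^5, C_1 ≅ Z^9, C_2 ≅ Z^6.

The boundary map ∂_1: C_1 → C_0 maps an edge to its endpoints' difference, ∂[p,q] = q − p. For instance
  ∂[3,4] = [4] − [3].
The resulting 5×9 matrix has rank 4, and its Smith normal form has invariant factors (1,1,1,1).

The boundary map ∂_2: C_2 → C_1 maps a triangle to the signed sum of its edges. For instance
  ∂[1,2,3] = [2,3] − [1,3] + [1,2],
  ∂[1,3,4] = [3,4] − [1,4] + [1,3].
The 9×6 boundary matrix has rank 5 and Smith normal form diag(1,1,1,1,1).

Reading off H_k = ker ∂_k / im ∂_{k+1}:

  H_0: rank C_0 − rank ∂_1 = 5 − 4 = 1, and the invariant factors of ∂_1 are all 1, so H_0 ≅ Z.
  H_1: rank ker ∂_1 − rank ∂_2 = (9 − 4) − 5 = 0, and the invariant factors of ∂_2 are all 1, so H_1 ≅ 0.
  H_2: rank ker ∂_2 − rank ∂_3 = (6 − 5) − 0 = 1, and there is no ∂_3, so H_2 ≅ Z.

As a check, the Euler characteristic is 5 − 9 + 6 = 2, which agrees with 1 − 0 + 1 = 2.

H_0 = Z,  H_1 = 0,  H_2 = Z.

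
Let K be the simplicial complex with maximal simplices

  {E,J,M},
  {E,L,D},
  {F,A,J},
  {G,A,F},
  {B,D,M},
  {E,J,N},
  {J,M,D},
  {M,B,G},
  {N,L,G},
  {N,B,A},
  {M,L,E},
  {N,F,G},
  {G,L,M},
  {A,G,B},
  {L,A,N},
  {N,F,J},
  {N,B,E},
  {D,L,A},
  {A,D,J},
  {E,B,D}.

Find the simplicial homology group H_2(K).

We work with the vertex ordering A < B < D < E < F < G < J < L < M < N. The simplices of K, each written with vertices in increasing order, are:

  0-simplices (10): A, B, D, E, F, G, J, L, M, N
  1-simplices (30): AB, AD, AF, AG, AJ, AL, AN, BD, BE, BG, BM, BN, DE, DJ, DL, DM, EJ, EL, EM, EN, FG, FJ, FN, GL, GM, GN, JM, JN, LM, LN
  2-simplices (20): ABG, ABN, ADJ, ADL, AFG, AFJ, ALN, BDE, BDM, BEN, BGM, DEL, DJM, EJM, EJN, ELM, FGN, FJN, GLM, GLN

Hence C_0 ≅ Z^10, C_1 ≅ Z^30, C_2 ≅ Z^20.

The boundary map ∂_1: C_1 → C_0 is given by ∂[p,q] = [q] − [p].
As a 10×30 matrix over Z this has rank 9, with invariant factors (1,1,1,1,1,1,1,1,1).

The boundary map ∂_2: C_2 → C_1 acts by ∂[p,q,r] = [q,r] − [p,r] + [p,q]. For instance
  ∂GLN = LN − GN + GL,
  ∂ADL = DL − AL + AD.
This gives a 30×20 integer matrix of rank 20; reducing to Smith normal form yields diagonal entries (1,1,1,1,1,1,1,1,1,1,1,1,1,1,1,1,1,1,1,2).

Computing H_k = (kernel of ∂_k) / (image of ∂_{k+1}):

  H_2: rank ker ∂_2 − rank ∂_3 = (20 − 20) − 0 = 0, and there is no ∂_3, so H_2 = 0.

(K is a triangulation of the Klein bottle.)

H_2 ≅ 0.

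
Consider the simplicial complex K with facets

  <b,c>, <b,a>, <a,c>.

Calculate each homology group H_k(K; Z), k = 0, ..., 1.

H_0 = Z,  H_1 = Z.

Take the total order a < b < c on the vertex set. Then K (dimension 1) consists of the simplices:

  0-simplices (3): a, b, c
  1-simplices (3): ab, ac, bc

Hence C_0 ≅ Z^3, C_1 ≅ Z^3.

∂_1: C_1 → C_0 maps an edge to its endpoints' difference, ∂[p,q] = q − p.
As a 3×3 matrix over Z this has rank 2, with invariant factors (1,1).

Now H_k = ker ∂_k / im ∂_{k+1}, so:

  H_0: rank C_0 − rank ∂_1 = 3 − 2 = 1, and the invariant factors of ∂_1 are all 1, so H_0 ≅ Z.
  H_1: rank ker ∂_1 − rank ∂_2 = (3 − 2) − 0 = 1, and there is no ∂_2, so H_1 ≅ Z.

As a check, the Euler characteristic is 3 − 3 = 0, which agrees with 1 − 1 = 0.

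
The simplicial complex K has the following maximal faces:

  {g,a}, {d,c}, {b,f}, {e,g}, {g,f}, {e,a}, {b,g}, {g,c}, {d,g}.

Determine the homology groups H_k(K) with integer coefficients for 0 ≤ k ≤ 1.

Fix the vertex order a < b < c < d < e < f < g and write every simplex with vertices in increasing order. Then dim K = 1 and the simplices of K are:

  0-simplices (7): a, b, c, d, e, f, g
  1-simplices (9): ae, ag, bf, bg, cd, cg, dg, eg, fg

Hence C_0 ≅ Z^7, C_1 ≅ Z^9.

Boundary ∂_1: C_1 → C_0 maps an edge to its endpoints' difference, ∂[p,q] = q − p.
The 7×9 boundary matrix has rank 6 and Smith normal form diag(1,1,1,1,1,1).

From H_k ≅ ker(∂_k) / im(∂_{k+1}) we obtain:

  H_0: rank C_0 − rank ∂_1 = 7 − 6 = 1, and the invariant factors of ∂_1 are all 1, so H_0 = Z.
  H_1: rank ker ∂_1 − rank ∂_2 = (9 − 6) − 0 = 3, and there is no ∂_2, so H_1 = Z^3.

H_0 ≅ Z,  H_1 ≅ Z^3.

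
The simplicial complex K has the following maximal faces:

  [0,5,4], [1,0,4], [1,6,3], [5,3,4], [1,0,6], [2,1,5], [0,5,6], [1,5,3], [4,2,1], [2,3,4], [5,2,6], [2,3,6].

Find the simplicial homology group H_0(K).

We work with the vertex ordering 0 < 1 < 2 < 3 < 4 < 5 < 6. The simplices of K, each written with vertices in increasing order, are:

  0-simplices (7): [0], [1], [2], [3], [4], [5], [6]
  1-simplices (18): [0,1], [0,4], [0,5], [0,6], [1,2], [1,3], [1,4], [1,5], [1,6], [2,3], [2,4], [2,5], [2,6], [3,4], [3,5], [3,6], [4,5], [5,6]
  2-simplices (12): [0,1,4], [0,1,6], [0,4,5], [0,5,6], [1,2,4], [1,2,5], [1,3,5], [1,3,6], [2,3,4], [2,3,6], [2,5,6], [3,4,5]

Hence C_0 ≅ Z^7, C_1 ≅ Z^18, C_2 ≅ Z^12.

∂_1: C_1 → C_0 is given by ∂[p,q] = [q] − [p].
As a 7×18 matrix over Z this has rank 6, with invariant factors (1,1,1,1,1,1).

Boundary ∂_2: C_2 → C_1 maps a triangle to the signed sum of its edges. For instance
  ∂[1,3,6] = [3,6] − [1,6] + [1,3],
  ∂[1,2,4] = [2,4] − [1,4] + [1,2].
This gives a 18×12 integer matrix of rank 12; reducing to Smith normal form yields diagonal entries (1,1,1,1,1,1,1,1,1,1,1,2).

From H_k ≅ ker(∂_k) / im(∂_{k+1}) we obtain:

  H_0: rank C_0 − rank ∂_1 = 7 − 6 = 1, and the invariant factors of ∂_1 are all 1, so H_0 ≅ Z.

H_0 ≅ Z.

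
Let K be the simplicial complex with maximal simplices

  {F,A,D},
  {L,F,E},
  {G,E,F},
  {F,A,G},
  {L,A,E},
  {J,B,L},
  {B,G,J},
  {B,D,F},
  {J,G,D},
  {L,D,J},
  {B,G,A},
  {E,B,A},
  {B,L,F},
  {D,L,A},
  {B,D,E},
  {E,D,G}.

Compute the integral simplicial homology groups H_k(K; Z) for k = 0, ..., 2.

H_0 ≅ Z,  H_1 ≅ Z^2,  H_2 ≅ Z.

Order the vertices as A < B < D < E < F < G < J < L. Listing each simplex with vertices in this order, K has dimension 2 with simplices:

  0-simplices (8): A, B, D, E, F, G, J, L
  1-simplices (24): AB, AD, AE, AF, AG, AL, BD, BE, BF, BG, BJ, BL, DE, DF, DG, DJ, DL, EF, EG, EL, FG, FL, GJ, JL
  2-simplices (16): ABE, ABG, ADF, ADL, AEL, AFG, BDE, BDF, BFL, BGJ, BJL, DEG, DGJ, DJL, EFG, EFL

giving chain groups C_0 ≅ Z^8, C_1 ≅ Z^24, C_2 ≅ Z^16.

Boundary ∂_1: C_1 → C_0 maps an edge to its endpoints' difference, ∂[p,q] = q − p. For instance
  ∂BF = F − B.
The resulting 8×24 matrix has rank 7, and its Smith normal form has invariant factors (1,1,1,1,1,1,1).

The boundary map ∂_2: C_2 → C_1 acts by ∂[p,q,r] = [q,r] − [p,r] + [p,q]. For instance
  ∂DGJ = GJ − DJ + DG,
  ∂EFG = FG − EG + EF.
The 24×16 boundary matrix has rank 15 and Smith normal form diag(1,1,1,1,1,1,1,1,1,1,1,1,1,1,1).

Computing H_k = (kernel of ∂_k) / (image of ∂_{k+1}):

  H_0: rank C_0 − rank ∂_1 = 8 − 7 = 1, and the invariant factors of ∂_1 are all 1, so H_0 ≅ Z.
  H_1: rank ker ∂_1 − rank ∂_2 = (24 − 7) − 15 = 2, and the invariant factors of ∂_2 are all 1, so H_1 ≅ Z^2.
  H_2: rank ker ∂_2 − rank ∂_3 = (16 − 15) − 0 = 1, and there is no ∂_3, so H_2 ≅ Z.

As a check, the Euler characteristic is 8 − 24 + 16 = 0, which agrees with 1 − 2 + 1 = 0.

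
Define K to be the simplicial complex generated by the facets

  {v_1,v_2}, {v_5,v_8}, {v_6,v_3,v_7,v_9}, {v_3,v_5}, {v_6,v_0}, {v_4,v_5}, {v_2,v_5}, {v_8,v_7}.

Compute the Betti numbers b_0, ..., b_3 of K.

Fix the vertex order v_0 < v_1 < v_2 < v_3 < v_4 < v_5 < v_6 < v_7 < v_8 < v_9 and write every simplex with vertices in increasing order. Then dim K = 3 and the simplices of K are:

  0-simplices (10): [v_0], [v_1], [v_2], [v_3], [v_4], [v_5], [v_6], [v_7], [v_8], [v_9]
  1-simplices (13): [v_0,v_6], [v_1,v_2], [v_2,v_5], [v_3,v_5], [v_3,v_6], [v_3,v_7], [v_3,v_9], [v_4,v_5], [v_5,v_8], [v_6,v_7], [v_6,v_9], [v_7,v_8], [v_7,v_9]
  2-simplices (4): [v_3,v_6,v_7], [v_3,v_6,v_9], [v_3,v_7,v_9], [v_6,v_7,v_9]
  3-simplices (1): [v_3,v_6,v_7,v_9]

so the chain groups are C_0 ≅ Z^10, C_1 ≅ Z^13, C_2 ≅ Z^4, C_3 ≅ Z^1.

The boundary map ∂_1: C_1 → C_0 is given by ∂[p,q] = [q] − [p].
The resulting 10×13 matrix has rank 9, and its Smith normal form has invariant factors (1,1,1,1,1,1,1,1,1).

The boundary map ∂_2: C_2 → C_1 acts by ∂[p,q,r] = [q,r] − [p,r] + [p,q]. For instance
  ∂[v_3,v_7,v_9] = [v_7,v_9] − [v_3,v_9] + [v_3,v_7],
  ∂[v_3,v_6,v_7] = [v_6,v_7] − [v_3,v_7] + [v_3,v_6].
This gives a 13×4 integer matrix of rank 3; reducing to Smith normal form yields diagonal entries (1,1,1).

The boundary map ∂_3: C_3 → C_2 sends each 3-simplex σ to the alternating sum Σ_i (−1)^i (σ with its i-th vertex removed). For instance
  ∂[v_3,v_6,v_7,v_9] = [v_6,v_7,v_9] − [v_3,v_7,v_9] + [v_3,v_6,v_9] − [v_3,v_6,v_7].
The 4×1 boundary matrix has rank 1 and Smith normal form diag(1).

Now H_k = ker ∂_k / im ∂_{k+1}, so:

  H_0: rank C_0 − rank ∂_1 = 10 − 9 = 1, and the invariant factors of ∂_1 are all 1, so H_0 = Z.
  H_1: rank ker ∂_1 − rank ∂_2 = (13 − 9) − 3 = 1, and the invariant factors of ∂_2 are all 1, so H_1 = Z.
  H_2: rank ker ∂_2 − rank ∂_3 = (4 − 3) − 1 = 0, and the invariant factors of ∂_3 are all 1, so H_2 = 0.
  H_3: rank ker ∂_3 − rank ∂_4 = (1 − 1) − 0 = 0, and there is no ∂_4, so H_3 = 0.

Hence the Betti numbers are b_0 = 1, b_1 = 1, b_2 = 0, b_3 = 0.

b_0 = 1, b_1 = 1, b_2 = 0, b_3 = 0.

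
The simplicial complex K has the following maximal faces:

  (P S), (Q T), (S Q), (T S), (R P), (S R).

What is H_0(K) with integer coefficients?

H_0 ≅ Z.

Fix the vertex order P < Q < R < S < T and write every simplex with vertices in increasing order. Then dim K = 1 and the simplices of K are:

  0-simplices (5): P, Q, R, S, T
  1-simplices (6): PR, PS, QS, QT, RS, ST

so the chain groups are C_0 ≅ Z^5, C_1 ≅ Z^6.

∂_1: C_1 → C_0 is given by ∂[p,q] = [q] − [p]. For instance
  ∂QT = T − Q.
As a 5×6 matrix over Z this has rank 4, with invariant factors (1,1,1,1).

Computing H_k = (kernel of ∂_k) / (image of ∂_{k+1}):

  H_0: rank C_0 − rank ∂_1 = 5 − 4 = 1, and the invariant factors of ∂_1 are all 1, so H_0 ≅ Z.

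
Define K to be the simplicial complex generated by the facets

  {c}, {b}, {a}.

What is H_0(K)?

H_0 ≅ Z^3.

Order the vertices as a < b < c. Listing each simplex with vertices in this order, K has dimension 0 with simplices:

  0-simplices (3): a, b, c

giving chain groups C_0 ≅ Z^3.

Reading off H_k = ker ∂_k / im ∂_{k+1}:

  H_0: rank C_0 − rank ∂_1 = 3 − 0 = 3, and there is no ∂_1, so H_0 = Z^3.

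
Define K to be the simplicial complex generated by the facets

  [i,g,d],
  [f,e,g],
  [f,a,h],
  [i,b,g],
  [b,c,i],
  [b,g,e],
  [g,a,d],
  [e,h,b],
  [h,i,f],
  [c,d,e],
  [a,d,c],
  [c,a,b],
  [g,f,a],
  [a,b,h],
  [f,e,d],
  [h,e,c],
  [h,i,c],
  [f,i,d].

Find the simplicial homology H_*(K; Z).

Take the total order a < b < c < d < e < f < g < h < i on the vertex set. Then K (dimension 2) consists of the simplices:

  0-simplices (9): a, b, c, d, e, f, g, h, i
  1-simplices (27): ab, ac, ad, af, ag, ah, bc, be, bg, bh, bi, cd, ce, ch, ci, de, df, dg, di, ef, eg, eh, fg, fh, fi, gi, hi
  2-simplices (18): abc, abh, acd, adg, afg, afh, bci, beg, beh, bgi, cde, ceh, chi, def, dfi, dgi, efg, fhi

so the chain groups are C_0 ≅ Z^9, C_1 ≅ Z^27, C_2 ≅ Z^18.

Boundary ∂_1: C_1 → C_0 is given by ∂[p,q] = [q] − [p].
The 9×27 boundary matrix has rank 8 and Smith normal form diag(1,1,1,1,1,1,1,1).

∂_2: C_2 → C_1 sends each 2-simplex [p,q,r] to [q,r] − [p,r] + [p,q]. For instance
  ∂beh = eh − bh + be,
  ∂adg = dg − ag + ad.
The 27×18 boundary matrix has rank 18 and Smith normal form diag(1,1,1,1,1,1,1,1,1,1,1,1,1,1,1,1,1,2).

Reading off H_k = ker ∂_k / im ∂_{k+1}:

  H_0: rank C_0 − rank ∂_1 = 9 − 8 = 1, and the invariant factors of ∂_1 are all 1, so H_0 ≅ Z.
  H_1: rank ker ∂_1 − rank ∂_2 = (27 − 8) − 18 = 1, and ∂_2 has invariant factor 2 > 1, so H_1 ≅ Z ⊕ Z_2.
  H_2: rank ker ∂_2 − rank ∂_3 = (18 − 18) − 0 = 0, and there is no ∂_3, so H_2 ≅ 0.

As a check, the Euler characteristic is 9 − 27 + 18 = 0, which agrees with 1 − 1 + 0 = 0.

H_0 ≅ Z,  H_1 ≅ Z ⊕ Z_2,  H_2 = 0.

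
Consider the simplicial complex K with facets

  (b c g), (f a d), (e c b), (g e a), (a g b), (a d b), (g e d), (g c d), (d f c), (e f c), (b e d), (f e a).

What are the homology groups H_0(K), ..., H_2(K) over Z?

K has 7 vertices, 18 edges, 12 triangles.
rank ∂_0 = 0, rank ∂_1 = 6 ⇒ b_0 = 7 − 0 − 6 = 1; all invariant factors of ∂_1 are 1 so no torsion. So H_0 ≅ Z.
rank ∂_1 = 6, rank ∂_2 = 12 ⇒ b_1 = 18 − 6 − 12 = 0; ∂_2 has invariant factor(s) [2] giving torsion. So H_1 ≅ Z/2.
rank ∂_2 = 12, rank ∂_3 = 0 ⇒ b_2 = 12 − 12 − 0 = 0. So H_2 ≅ 0.

H_0 ≅ Z,  H_1 ≅ Z/2,  H_2 = 0.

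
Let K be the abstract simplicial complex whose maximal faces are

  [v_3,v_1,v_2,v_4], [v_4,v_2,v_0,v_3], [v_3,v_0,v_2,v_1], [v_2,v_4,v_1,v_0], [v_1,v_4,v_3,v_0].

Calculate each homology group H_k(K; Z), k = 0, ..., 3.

H_0 ≅ Z,  H_1 = 0,  H_2 = 0,  H_3 ≅ Z.

Order the vertices as v_0 < v_1 < v_2 < v_3 < v_4. Listing each simplex with vertices in this order, K has dimension 3 with simplices:

  0-simplices (5): [v_0], [v_1], [v_2], [v_3], [v_4]
  1-simplices (10): [v_0,v_1], [v_0,v_2], [v_0,v_3], [v_0,v_4], [v_1,v_2], [v_1,v_3], [v_1,v_4], [v_2,v_3], [v_2,v_4], [v_3,v_4]
  2-simplices (10): [v_0,v_1,v_2], [v_0,v_1,v_3], [v_0,v_1,v_4], [v_0,v_2,v_3], [v_0,v_2,v_4], [v_0,v_3,v_4], [v_1,v_2,v_3], [v_1,v_2,v_4], [v_1,v_3,v_4], [v_2,v_3,v_4]
  3-simplices (5): [v_0,v_1,v_2,v_3], [v_0,v_1,v_2,v_4], [v_0,v_1,v_3,v_4], [v_0,v_2,v_3,v_4], [v_1,v_2,v_3,v_4]

giving chain groups C_0 ≅ Z^5, C_1 ≅ Z^10, C_2 ≅ Z^10, C_3 ≅ Z^5.

∂_1: C_1 → C_0 maps an edge to its endpoints' difference, ∂[p,q] = q − p. For instance
  ∂[v_1,v_4] = [v_4] − [v_1].
As a 5×10 matrix over Z this has rank 4, with invariant factors (1,1,1,1).

The boundary map ∂_2: C_2 → C_1 sends each 2-simplex [p,q,r] to [q,r] − [p,r] + [p,q]. For instance
  ∂[v_2,v_3,v_4] = [v_3,v_4] − [v_2,v_4] + [v_2,v_3],
  ∂[v_1,v_2,v_3] = [v_2,v_3] − [v_1,v_3] + [v_1,v_2].
This gives a 10×10 integer matrix of rank 6; reducing to Smith normal form yields diagonal entries (1,1,1,1,1,1).

Boundary ∂_3: C_3 → C_2 sends each 3-simplex σ to the alternating sum Σ_i (−1)^i (σ with its i-th vertex removed). For instance
  ∂[v_0,v_1,v_3,v_4] = [v_1,v_3,v_4] − [v_0,v_3,v_4] + [v_0,v_1,v_4] − [v_0,v_1,v_3],
  ∂[v_1,v_2,v_3,v_4] = [v_2,v_3,v_4] − [v_1,v_3,v_4] + [v_1,v_2,v_4] − [v_1,v_2,v_3].
As a 10×5 matrix over Z this has rank 4, with invariant factors (1,1,1,1).

Computing H_k = (kernel of ∂_k) / (image of ∂_{k+1}):

  H_0: rank C_0 − rank ∂_1 = 5 − 4 = 1, and the invariant factors of ∂_1 are all 1, so H_0 ≅ Z.
  H_1: rank ker ∂_1 − rank ∂_2 = (10 − 4) − 6 = 0, and the invariant factors of ∂_2 are all 1, so H_1 ≅ 0.
  H_2: rank ker ∂_2 − rank ∂_3 = (10 − 6) − 4 = 0, and the invariant factors of ∂_3 are all 1, so H_2 ≅ 0.
  H_3: rank ker ∂_3 − rank ∂_4 = (5 − 4) − 0 = 1, and there is no ∂_4, so H_3 ≅ Z.

As a check, the Euler characteristic is 5 − 10 + 10 − 5 = 0, which agrees with 1 − 0 + 0 − 1 = 0.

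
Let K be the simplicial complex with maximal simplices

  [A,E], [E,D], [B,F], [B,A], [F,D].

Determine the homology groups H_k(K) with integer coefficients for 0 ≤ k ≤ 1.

H_0 = Z,  H_1 = Z.

We work with the vertex ordering A < B < D < E < F. The simplices of K, each written with vertices in increasing order, are:

  0-simplices (5): A, B, D, E, F
  1-simplices (5): AB, AE, BF, DE, DF

giving chain groups C_0 ≅ Z^5, C_1 ≅ Z^5.

∂_1: C_1 → C_0 is given by ∂[p,q] = [q] − [p].
The 5×5 boundary matrix has rank 4 and Smith normal form diag(1,1,1,1).

From H_k ≅ ker(∂_k) / im(∂_{k+1}) we obtain:

  H_0: rank C_0 − rank ∂_1 = 5 − 4 = 1, and the invariant factors of ∂_1 are all 1, so H_0 ≅ Z.
  H_1: rank ker ∂_1 − rank ∂_2 = (5 − 4) − 0 = 1, and there is no ∂_2, so H_1 ≅ Z.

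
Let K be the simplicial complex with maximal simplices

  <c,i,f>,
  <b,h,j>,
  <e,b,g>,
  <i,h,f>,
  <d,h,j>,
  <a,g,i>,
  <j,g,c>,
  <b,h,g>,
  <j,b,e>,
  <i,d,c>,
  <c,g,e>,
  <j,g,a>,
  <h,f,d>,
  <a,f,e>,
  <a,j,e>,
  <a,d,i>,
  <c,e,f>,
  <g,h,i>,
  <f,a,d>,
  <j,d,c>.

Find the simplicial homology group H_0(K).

Order the vertices as a < b < c < d < e < f < g < h < i < j. Listing each simplex with vertices in this order, K has dimension 2 with simplices:

  0-simplices (10): a, b, c, d, e, f, g, h, i, j
  1-simplices (30): ad, ae, af, ag, ai, aj, be, bg, bh, bj, cd, ce, cf, cg, ci, cj, df, dh, di, dj, ef, eg, ej, fh, fi, gh, gi, gj, hi, hj
  2-simplices (20): adf, adi, aef, aej, agi, agj, beg, bej, bgh, bhj, cdi, cdj, cef, ceg, cfi, cgj, dfh, dhj, fhi, ghi

so the chain groups are C_0 ≅ Z^10, C_1 ≅ Z^30, C_2 ≅ Z^20.

Boundary ∂_1: C_1 → C_0 sends each edge [p,q] (with p < q) to q − p.
The resulting 10×30 matrix has rank 9, and its Smith normal form has invariant factors (1,1,1,1,1,1,1,1,1).

∂_2: C_2 → C_1 sends each 2-simplex [p,q,r] to [q,r] − [p,r] + [p,q]. For instance
  ∂fhi = hi − fi + fh,
  ∂cfi = fi − ci + cf.
The resulting 30×20 matrix has rank 20, and its Smith normal form has invariant factors (1,1,1,1,1,1,1,1,1,1,1,1,1,1,1,1,1,1,1,2).

Reading off H_k = ker ∂_k / im ∂_{k+1}:

  H_0: rank C_0 − rank ∂_1 = 10 − 9 = 1, and the invariant factors of ∂_1 are all 1, so H_0 = Z.

(K is a triangulation of the Klein bottle.)

H_0 ≅ Z.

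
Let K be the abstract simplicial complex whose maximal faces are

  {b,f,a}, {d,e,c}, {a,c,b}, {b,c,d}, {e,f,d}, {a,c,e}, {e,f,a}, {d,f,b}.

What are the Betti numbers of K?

b_0 = 1, b_1 = 0, b_2 = 1.

Fix the vertex order a < b < c < d < e < f and write every simplex with vertices in increasing order. Then dim K = 2 and the simplices of K are:

  0-simplices (6): a, b, c, d, e, f
  1-simplices (12): ab, ac, ae, af, bc, bd, bf, cd, ce, de, df, ef
  2-simplices (8): abc, abf, ace, aef, bcd, bdf, cde, def

Hence C_0 ≅ Z^6, C_1 ≅ Z^12, C_2 ≅ Z^8.

The boundary map ∂_1: C_1 → C_0 sends each edge [p,q] (with p < q) to q − p. For instance
  ∂af = f − a.
The 6×12 boundary matrix has rank 5 and Smith normal form diag(1,1,1,1,1).

Boundary ∂_2: C_2 → C_1 sends each 2-simplex [p,q,r] to [q,r] − [p,r] + [p,q]. For instance
  ∂ace = ce − ae + ac,
  ∂bcd = cd − bd + bc.
The 12×8 boundary matrix has rank 7 and Smith normal form diag(1,1,1,1,1,1,1).

Now H_k = ker ∂_k / im ∂_{k+1}, so:

  H_0: rank C_0 − rank ∂_1 = 6 − 5 = 1, and the invariant factors of ∂_1 are all 1, so H_0 ≅ Z.
  H_1: rank ker ∂_1 − rank ∂_2 = (12 − 5) − 7 = 0, and the invariant factors of ∂_2 are all 1, so H_1 ≅ 0.
  H_2: rank ker ∂_2 − rank ∂_3 = (8 − 7) − 0 = 1, and there is no ∂_3, so H_2 ≅ Z.

As a check, the Euler characteristic is 6 − 12 + 8 = 2, which agrees with 1 − 0 + 1 = 2.

Hence the Betti numbers are b_0 = 1, b_1 = 0, b_2 = 1.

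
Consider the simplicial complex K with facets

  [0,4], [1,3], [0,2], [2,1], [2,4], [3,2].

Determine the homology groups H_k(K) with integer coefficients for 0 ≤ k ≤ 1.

H_0 ≅ Z,  H_1 ≅ Z^2.

Fix the vertex order 0 < 1 < 2 < 3 < 4 and write every simplex with vertices in increasing order. Then dim K = 1 and the simplices of K are:

  0-simplices (5): [0], [1], [2], [3], [4]
  1-simplices (6): [0,2], [0,4], [1,2], [1,3], [2,3], [2,4]

giving chain groups C_0 ≅ Z^5, C_1 ≅ Z^6.

The boundary map ∂_1: C_1 → C_0 sends each edge [p,q] (with p < q) to q − p.
As a 5×6 matrix over Z this has rank 4, with invariant factors (1,1,1,1).

Computing H_k = (kernel of ∂_k) / (image of ∂_{k+1}):

  H_0: rank C_0 − rank ∂_1 = 5 − 4 = 1, and the invariant factors of ∂_1 are all 1, so H_0 ≅ Z.
  H_1: rank ker ∂_1 − rank ∂_2 = (6 − 4) − 0 = 2, and there is no ∂_2, so H_1 ≅ Z^2.

As a check, the Euler characteristic is 5 − 6 = -1, which agrees with 1 − 2 = -1.
(K is a triangulation of a wedge of 2 circles.)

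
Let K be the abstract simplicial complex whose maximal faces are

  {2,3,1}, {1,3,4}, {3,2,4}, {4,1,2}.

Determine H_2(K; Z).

H_2 = Z.

Fix the vertex order 1 < 2 < 3 < 4 and write every simplex with vertices in increasing order. Then dim K = 2 and the simplices of K are:

  0-simplices (4): [1], [2], [3], [4]
  1-simplices (6): [1,2], [1,3], [1,4], [2,3], [2,4], [3,4]
  2-simplices (4): [1,2,3], [1,2,4], [1,3,4], [2,3,4]

so the chain groups are C_0 ≅ Z^4, C_1 ≅ Z^6, C_2 ≅ Z^4.

∂_1: C_1 → C_0 maps an edge to its endpoints' difference, ∂[p,q] = q − p.
As a 4×6 matrix over Z this has rank 3, with invariant factors (1,1,1).

The boundary map ∂_2: C_2 → C_1 sends each 2-simplex [p,q,r] to [q,r] − [p,r] + [p,q]. For instance
  ∂[1,3,4] = [3,4] − [1,4] + [1,3],
  ∂[1,2,3] = [2,3] − [1,3] + [1,2].
This gives a 6×4 integer matrix of rank 3; reducing to Smith normal form yields diagonal entries (1,1,1).

Computing H_k = (kernel of ∂_k) / (image of ∂_{k+1}):

  H_2: rank ker ∂_2 − rank ∂_3 = (4 − 3) − 0 = 1, and there is no ∂_3, so H_2 ≅ Z.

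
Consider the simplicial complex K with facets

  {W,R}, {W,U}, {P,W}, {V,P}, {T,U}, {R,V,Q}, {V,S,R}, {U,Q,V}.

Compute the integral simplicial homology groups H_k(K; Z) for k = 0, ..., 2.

H_0 ≅ Z,  H_1 ≅ Z^2,  H_2 = 0.

Order the vertices as P < Q < R < S < T < U < V < W. Listing each simplex with vertices in this order, K has dimension 2 with simplices:

  0-simplices (8): P, Q, R, S, T, U, V, W
  1-simplices (12): PV, PW, QR, QU, QV, RS, RV, RW, SV, TU, UV, UW
  2-simplices (3): QRV, QUV, RSV

Hence C_0 ≅ Z^8, C_1 ≅ Z^12, C_2 ≅ Z^3.

Boundary ∂_1: C_1 → C_0 maps an edge to its endpoints' difference, ∂[p,q] = q − p. For instance
  ∂RS = S − R.
As a 8×12 matrix over Z this has rank 7, with invariant factors (1,1,1,1,1,1,1).

The boundary map ∂_2: C_2 → C_1 sends each 2-simplex [p,q,r] to [q,r] − [p,r] + [p,q]. For instance
  ∂QUV = UV − QV + QU,
  ∂QRV = RV − QV + QR.
As a 12×3 matrix over Z this has rank 3, with invariant factors (1,1,1).

From H_k ≅ ker(∂_k) / im(∂_{k+1}) we obtain:

  H_0: rank C_0 − rank ∂_1 = 8 − 7 = 1, and the invariant factors of ∂_1 are all 1, so H_0 = Z.
  H_1: rank ker ∂_1 − rank ∂_2 = (12 − 7) − 3 = 2, and the invariant factors of ∂_2 are all 1, so H_1 = Z^2.
  H_2: rank ker ∂_2 − rank ∂_3 = (3 − 3) − 0 = 0, and there is no ∂_3, so H_2 = 0.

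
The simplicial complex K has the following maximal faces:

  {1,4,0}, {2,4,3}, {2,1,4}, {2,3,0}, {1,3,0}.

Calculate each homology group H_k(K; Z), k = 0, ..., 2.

We work with the vertex ordering 0 < 1 < 2 < 3 < 4. The simplices of K, each written with vertices in increasing order, are:

  0-simplices (5): [0], [1], [2], [3], [4]
  1-simplices (10): [0,1], [0,2], [0,3], [0,4], [1,2], [1,3], [1,4], [2,3], [2,4], [3,4]
  2-simplices (5): [0,1,3], [0,1,4], [0,2,3], [1,2,4], [2,3,4]

so the chain groups are C_0 ≅ Z^5, C_1 ≅ Z^10, C_2 ≅ Z^5.

∂_1: C_1 → C_0 maps an edge to its endpoints' difference, ∂[p,q] = q − p.
This gives a 5×10 integer matrix of rank 4; reducing to Smith normal form yields diagonal entries (1,1,1,1).

∂_2: C_2 → C_1 maps a triangle to the signed sum of its edges. For instance
  ∂[0,1,4] = [1,4] − [0,4] + [0,1],
  ∂[0,2,3] = [2,3] − [0,3] + [0,2].
As a 10×5 matrix over Z this has rank 5, with invariant factors (1,1,1,1,1).

Computing H_k = (kernel of ∂_k) / (image of ∂_{k+1}):

  H_0: rank C_0 − rank ∂_1 = 5 − 4 = 1, and the invariant factors of ∂_1 are all 1, so H_0 ≅ Z.
  H_1: rank ker ∂_1 − rank ∂_2 = (10 − 4) − 5 = 1, and the invariant factors of ∂_2 are all 1, so H_1 ≅ Z.
  H_2: rank ker ∂_2 − rank ∂_3 = (5 − 5) − 0 = 0, and there is no ∂_3, so H_2 ≅ 0.

H_0 ≅ Z,  H_1 ≅ Z,  H_2 = 0.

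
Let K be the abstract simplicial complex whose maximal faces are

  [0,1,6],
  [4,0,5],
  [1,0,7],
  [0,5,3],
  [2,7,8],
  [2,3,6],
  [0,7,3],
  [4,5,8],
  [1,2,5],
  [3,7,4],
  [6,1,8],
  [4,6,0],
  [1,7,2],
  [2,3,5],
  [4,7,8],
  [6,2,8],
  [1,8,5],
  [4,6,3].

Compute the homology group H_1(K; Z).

H_1 ≅ Z ⊕ Z/2.

We work with the vertex ordering 0 < 1 < 2 < 3 < 4 < 5 < 6 < 7 < 8. The simplices of K, each written with vertices in increasing order, are:

  0-simplices (9): [0], [1], [2], [3], [4], [5], [6], [7], [8]
  1-simplices (27): (27 of them)
  2-simplices (18): [0,1,6], [0,1,7], [0,3,5], [0,3,7], [0,4,5], [0,4,6], [1,2,5], [1,2,7], [1,5,8], [1,6,8], [2,3,5], [2,3,6], [2,6,8], [2,7,8], [3,4,6], [3,4,7], [4,5,8], [4,7,8]

so the chain groups are C_0 ≅ Z^9, C_1 ≅ Z^27, C_2 ≅ Z^18.

∂_1: C_1 → C_0 sends each edge [p,q] (with p < q) to q − p.
The resulting 9×27 matrix has rank 8, and its Smith normal form has invariant factors (1,1,1,1,1,1,1,1).

Boundary ∂_2: C_2 → C_1 maps a triangle to the signed sum of its edges. For instance
  ∂[1,6,8] = [6,8] − [1,8] + [1,6],
  ∂[3,4,7] = [4,7] − [3,7] + [3,4].
The resulting 27×18 matrix has rank 18, and its Smith normal form has invariant factors (1,1,1,1,1,1,1,1,1,1,1,1,1,1,1,1,1,2).

Now H_k = ker ∂_k / im ∂_{k+1}, so:

  H_1: rank ker ∂_1 − rank ∂_2 = (27 − 8) − 18 = 1, and ∂_2 has invariant factor 2 > 1, so H_1 = Z ⊕ Z/2.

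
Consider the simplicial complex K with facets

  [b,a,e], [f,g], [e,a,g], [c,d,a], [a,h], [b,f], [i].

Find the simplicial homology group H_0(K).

H_0 = Z^2.

We work with the vertex ordering a < b < c < d < e < f < g < h < i. The simplices of K, each written with vertices in increasing order, are:

  0-simplices (9): a, b, c, d, e, f, g, h, i
  1-simplices (11): ab, ac, ad, ae, ag, ah, be, bf, cd, eg, fg
  2-simplices (3): abe, acd, aeg

giving chain groups C_0 ≅ Z^9, C_1 ≅ Z^11, C_2 ≅ Z^3.

∂_1: C_1 → C_0 maps an edge to its endpoints' difference, ∂[p,q] = q − p. For instance
  ∂ac = c − a.
The resulting 9×11 matrix has rank 7, and its Smith normal form has invariant factors (1,1,1,1,1,1,1).

The boundary map ∂_2: C_2 → C_1 sends each 2-simplex [p,q,r] to [q,r] − [p,r] + [p,q]. For instance
  ∂acd = cd − ad + ac,
  ∂aeg = eg − ag + ae.
The resulting 11×3 matrix has rank 3, and its Smith normal form has invariant factors (1,1,1).

Now H_k = ker ∂_k / im ∂_{k+1}, so:

  H_0: rank C_0 − rank ∂_1 = 9 − 7 = 2, and the invariant factors of ∂_1 are all 1, so H_0 ≅ Z^2.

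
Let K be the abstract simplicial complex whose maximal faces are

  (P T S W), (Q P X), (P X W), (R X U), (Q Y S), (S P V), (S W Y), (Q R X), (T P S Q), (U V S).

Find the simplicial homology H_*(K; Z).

H_0 ≅ Z,  H_1 ≅ Z,  H_2 = 0,  H_3 = 0.

We work with the vertex ordering P < Q < R < S < T < U < V < W < X < Y. The simplices of K, each written with vertices in increasing order, are:

  0-simplices (10): P, Q, R, S, T, U, V, W, X, Y
  1-simplices (23): PQ, PS, PT, PV, PW, PX, QR, QS, QT, QX, QY, RU, RX, ST, SU, SV, SW, SY, TW, UV, UX, WX, WY
  2-simplices (15): PQS, PQT, PQX, PST, PSV, PSW, PTW, PWX, QRX, QST, QSY, RUX, STW, SUV, SWY
  3-simplices (2): PQST, PSTW

so the chain groups are C_0 ≅ Z^10, C_1 ≅ Z^23, C_2 ≅ Z^15, C_3 ≅ Z^2.

The boundary map ∂_1: C_1 → C_0 sends each edge [p,q] (with p < q) to q − p.
The resulting 10×23 matrix has rank 9, and its Smith normal form has invariant factors (1,1,1,1,1,1,1,1,1).

Boundary ∂_2: C_2 → C_1 sends each 2-simplex [p,q,r] to [q,r] − [p,r] + [p,q]. For instance
  ∂PTW = TW − PW + PT,
  ∂PSV = SV − PV + PS.
As a 23×15 matrix over Z this has rank 13, with invariant factors (1,1,1,1,1,1,1,1,1,1,1,1,1).

∂_3: C_3 → C_2 sends each 3-simplex σ to the alternating sum Σ_i (−1)^i (σ with its i-th vertex removed). For instance
  ∂PQST = QST − PST + PQT − PQS,
  ∂PSTW = STW − PTW + PSW − PST.
This gives a 15×2 integer matrix of rank 2; reducing to Smith normal form yields diagonal entries (1,1).

Reading off H_k = ker ∂_k / im ∂_{k+1}:

  H_0: rank C_0 − rank ∂_1 = 10 − 9 = 1, and the invariant factors of ∂_1 are all 1, so H_0 = Z.
  H_1: rank ker ∂_1 − rank ∂_2 = (23 − 9) − 13 = 1, and the invariant factors of ∂_2 are all 1, so H_1 = Z.
  H_2: rank ker ∂_2 − rank ∂_3 = (15 − 13) − 2 = 0, and the invariant factors of ∂_3 are all 1, so H_2 = 0.
  H_3: rank ker ∂_3 − rank ∂_4 = (2 − 2) − 0 = 0, and there is no ∂_4, so H_3 = 0.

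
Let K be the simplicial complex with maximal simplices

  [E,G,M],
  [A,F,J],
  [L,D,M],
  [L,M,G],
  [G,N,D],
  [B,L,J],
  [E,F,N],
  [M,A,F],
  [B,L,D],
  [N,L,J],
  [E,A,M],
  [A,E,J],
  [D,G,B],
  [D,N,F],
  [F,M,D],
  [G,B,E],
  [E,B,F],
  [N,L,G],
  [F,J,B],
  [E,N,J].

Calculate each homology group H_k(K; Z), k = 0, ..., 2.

H_0 = Z,  H_1 = Z ⊕ Z/2,  H_2 = 0.

Order the vertices as A < B < D < E < F < G < J < L < M < N. Listing each simplex with vertices in this order, K has dimension 2 with simplices:

  0-simplices (10): A, B, D, E, F, G, J, L, M, N
  1-simplices (30): AE, AF, AJ, AM, BD, BE, BF, BG, BJ, BL, DF, DG, DL, DM, DN, EF, EG, EJ, EM, EN, FJ, FM, FN, GL, GM, GN, JL, JN, LM, LN
  2-simplices (20): AEJ, AEM, AFJ, AFM, BDG, BDL, BEF, BEG, BFJ, BJL, DFM, DFN, DGN, DLM, EFN, EGM, EJN, GLM, GLN, JLN

so the chain groups are C_0 ≅ Z^10, C_1 ≅ Z^30, C_2 ≅ Z^20.

The boundary map ∂_1: C_1 → C_0 sends each edge [p,q] (with p < q) to q − p. For instance
  ∂DL = L − D.
The resulting 10×30 matrix has rank 9, and its Smith normal form has invariant factors (1,1,1,1,1,1,1,1,1).

Boundary ∂_2: C_2 → C_1 sends each 2-simplex [p,q,r] to [q,r] − [p,r] + [p,q]. For instance
  ∂EJN = JN − EN + EJ,
  ∂BEG = EG − BG + BE.
As a 30×20 matrix over Z this has rank 20, with invariant factors (1,1,1,1,1,1,1,1,1,1,1,1,1,1,1,1,1,1,1,2).

From H_k ≅ ker(∂_k) / im(∂_{k+1}) we obtain:

  H_0: rank C_0 − rank ∂_1 = 10 − 9 = 1, and the invariant factors of ∂_1 are all 1, so H_0 = Z.
  H_1: rank ker ∂_1 − rank ∂_2 = (30 − 9) − 20 = 1, and ∂_2 has invariant factor 2 > 1, so H_1 = Z ⊕ Z/2.
  H_2: rank ker ∂_2 − rank ∂_3 = (20 − 20) − 0 = 0, and there is no ∂_3, so H_2 = 0.

(K is a triangulation of the Klein bottle.)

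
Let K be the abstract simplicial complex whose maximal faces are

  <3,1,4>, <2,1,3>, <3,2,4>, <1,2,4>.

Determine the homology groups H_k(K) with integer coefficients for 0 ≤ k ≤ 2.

Fix the vertex order 1 < 2 < 3 < 4 and write every simplex with vertices in increasing order. Then dim K = 2 and the simplices of K are:

  0-simplices (4): [1], [2], [3], [4]
  1-simplices (6): [1,2], [1,3], [1,4], [2,3], [2,4], [3,4]
  2-simplices (4): [1,2,3], [1,2,4], [1,3,4], [2,3,4]

so the chain groups are C_0 ≅ Z^4, C_1 ≅ Z^6, C_2 ≅ Z^4.

∂_1: C_1 → C_0 sends each edge [p,q] (with p < q) to q − p. For instance
  ∂[1,3] = [3] − [1].
The 4×6 boundary matrix has rank 3 and Smith normal form diag(1,1,1).

Boundary ∂_2: C_2 → C_1 maps a triangle to the signed sum of its edges. For instance
  ∂[2,3,4] = [3,4] − [2,4] + [2,3],
  ∂[1,3,4] = [3,4] − [1,4] + [1,3].
The resulting 6×4 matrix has rank 3, and its Smith normal form has invariant factors (1,1,1).

Reading off H_k = ker ∂_k / im ∂_{k+1}:

  H_0: rank C_0 − rank ∂_1 = 4 − 3 = 1, and the invariant factors of ∂_1 are all 1, so H_0 ≅ Z.
  H_1: rank ker ∂_1 − rank ∂_2 = (6 − 3) − 3 = 0, and the invariant factors of ∂_2 are all 1, so H_1 ≅ 0.
  H_2: rank ker ∂_2 − rank ∂_3 = (4 − 3) − 0 = 1, and there is no ∂_3, so H_2 ≅ Z.

(K is a triangulation of the 2-sphere S^2.)

H_0 = Z,  H_1 = 0,  H_2 = Z.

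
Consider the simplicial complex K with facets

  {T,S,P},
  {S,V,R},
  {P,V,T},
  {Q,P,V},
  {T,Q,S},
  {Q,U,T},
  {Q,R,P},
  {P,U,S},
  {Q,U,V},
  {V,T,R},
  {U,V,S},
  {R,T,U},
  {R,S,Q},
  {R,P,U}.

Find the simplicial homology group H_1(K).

H_1 = Z^2.

We work with the vertex ordering P < Q < R < S < T < U < V. The simplices of K, each written with vertices in increasing order, are:

  0-simplices (7): P, Q, R, S, T, U, V
  1-simplices (21): PQ, PR, PS, PT, PU, PV, QR, QS, QT, QU, QV, RS, RT, RU, RV, ST, SU, SV, TU, TV, UV
  2-simplices (14): PQR, PQV, PRU, PST, PSU, PTV, QRS, QST, QTU, QUV, RSV, RTU, RTV, SUV

so the chain groups are C_0 ≅ Z^7, C_1 ≅ Z^21, C_2 ≅ Z^14.

Boundary ∂_1: C_1 → C_0 is given by ∂[p,q] = [q] − [p].
As a 7×21 matrix over Z this has rank 6, with invariant factors (1,1,1,1,1,1).

Boundary ∂_2: C_2 → C_1 sends each 2-simplex [p,q,r] to [q,r] − [p,r] + [p,q]. For instance
  ∂PSU = SU − PU + PS,
  ∂QTU = TU − QU + QT.
As a 21×14 matrix over Z this has rank 13, with invariant factors (1,1,1,1,1,1,1,1,1,1,1,1,1).

From H_k ≅ ker(∂_k) / im(∂_{k+1}) we obtain:

  H_1: rank ker ∂_1 − rank ∂_2 = (21 − 6) − 13 = 2, and the invariant factors of ∂_2 are all 1, so H_1 = Z^2.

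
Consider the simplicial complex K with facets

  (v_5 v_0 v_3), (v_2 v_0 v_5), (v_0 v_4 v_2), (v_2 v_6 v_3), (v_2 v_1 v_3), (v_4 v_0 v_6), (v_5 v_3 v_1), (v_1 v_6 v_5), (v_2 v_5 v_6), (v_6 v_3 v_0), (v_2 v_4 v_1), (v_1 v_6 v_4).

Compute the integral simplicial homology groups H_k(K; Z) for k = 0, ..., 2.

H_0 ≅ Z,  H_1 ≅ Z/2,  H_2 = 0.

Take the total order v_0 < v_1 < v_2 < v_3 < v_4 < v_5 < v_6 on the vertex set. Then K (dimension 2) consists of the simplices:

  0-simplices (7): [v_0], [v_1], [v_2], [v_3], [v_4], [v_5], [v_6]
  1-simplices (18): (18 of them)
  2-simplices (12): (12 of them)

Hence C_0 ≅ Z^7, C_1 ≅ Z^18, C_2 ≅ Z^12.

Boundary ∂_1: C_1 → C_0 is given by ∂[p,q] = [q] − [p]. For instance
  ∂[v_0,v_3] = [v_3] − [v_0].
The resulting 7×18 matrix has rank 6, and its Smith normal form has invariant factors (1,1,1,1,1,1).

∂_2: C_2 → C_1 acts by ∂[p,q,r] = [q,r] − [p,r] + [p,q]. For instance
  ∂[v_0,v_3,v_6] = [v_3,v_6] − [v_0,v_6] + [v_0,v_3],
  ∂[v_1,v_2,v_4] = [v_2,v_4] − [v_1,v_4] + [v_1,v_2].
As a 18×12 matrix over Z this has rank 12, with invariant factors (1,1,1,1,1,1,1,1,1,1,1,2).

From H_k ≅ ker(∂_k) / im(∂_{k+1}) we obtain:

  H_0: rank C_0 − rank ∂_1 = 7 − 6 = 1, and the invariant factors of ∂_1 are all 1, so H_0 ≅ Z.
  H_1: rank ker ∂_1 − rank ∂_2 = (18 − 6) − 12 = 0, and ∂_2 has invariant factor 2 > 1, so H_1 ≅ Z/2.
  H_2: rank ker ∂_2 − rank ∂_3 = (12 − 12) − 0 = 0, and there is no ∂_3, so H_2 ≅ 0.

(K is a triangulation of the real projective plane RP^2.)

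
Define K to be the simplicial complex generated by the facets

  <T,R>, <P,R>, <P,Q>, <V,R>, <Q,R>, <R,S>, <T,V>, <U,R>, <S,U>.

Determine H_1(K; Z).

We work with the vertex ordering P < Q < R < S < T < U < V. The simplices of K, each written with vertices in increasing order, are:

  0-simplices (7): P, Q, R, S, T, U, V
  1-simplices (9): PQ, PR, QR, RS, RT, RU, RV, SU, TV

so the chain groups are C_0 ≅ Z^7, C_1 ≅ Z^9.

∂_1: C_1 → C_0 is given by ∂[p,q] = [q] − [p]. For instance
  ∂QR = R − Q.
The resulting 7×9 matrix has rank 6, and its Smith normal form has invariant factors (1,1,1,1,1,1).

Reading off H_k = ker ∂_k / im ∂_{k+1}:

  H_1: rank ker ∂_1 − rank ∂_2 = (9 − 6) − 0 = 3, and there is no ∂_2, so H_1 = Z^3.

H_1 ≅ Z^3.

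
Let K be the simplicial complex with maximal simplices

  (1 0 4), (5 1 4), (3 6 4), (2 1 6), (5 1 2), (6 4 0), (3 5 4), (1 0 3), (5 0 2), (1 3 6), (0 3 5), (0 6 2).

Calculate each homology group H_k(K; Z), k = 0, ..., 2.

Order the vertices as 0 < 1 < 2 < 3 < 4 < 5 < 6. Listing each simplex with vertices in this order, K has dimension 2 with simplices:

  0-simplices (7): [0], [1], [2], [3], [4], [5], [6]
  1-simplices (18): [0,1], [0,2], [0,3], [0,4], [0,5], [0,6], [1,2], [1,3], [1,4], [1,5], [1,6], [2,5], [2,6], [3,4], [3,5], [3,6], [4,5], [4,6]
  2-simplices (12): [0,1,3], [0,1,4], [0,2,5], [0,2,6], [0,3,5], [0,4,6], [1,2,5], [1,2,6], [1,3,6], [1,4,5], [3,4,5], [3,4,6]

so the chain groups are C_0 ≅ Z^7, C_1 ≅ Z^18, C_2 ≅ Z^12.

The boundary map ∂_1: C_1 → C_0 maps an edge to its endpoints' difference, ∂[p,q] = q − p.
This gives a 7×18 integer matrix of rank 6; reducing to Smith normal form yields diagonal entries (1,1,1,1,1,1).

∂_2: C_2 → C_1 sends each 2-simplex [p,q,r] to [q,r] − [p,r] + [p,q]. For instance
  ∂[0,1,3] = [1,3] − [0,3] + [0,1],
  ∂[0,2,6] = [2,6] − [0,6] + [0,2].
The resulting 18×12 matrix has rank 12, and its Smith normal form has invariant factors (1,1,1,1,1,1,1,1,1,1,1,2).

From H_k ≅ ker(∂_k) / im(∂_{k+1}) we obtain:

  H_0: rank C_0 − rank ∂_1 = 7 − 6 = 1, and the invariant factors of ∂_1 are all 1, so H_0 ≅ Z.
  H_1: rank ker ∂_1 − rank ∂_2 = (18 − 6) − 12 = 0, and ∂_2 has invariant factor 2 > 1, so H_1 ≅ Z/2Z.
  H_2: rank ker ∂_2 − rank ∂_3 = (12 − 12) − 0 = 0, and there is no ∂_3, so H_2 ≅ 0.

H_0 ≅ Z,  H_1 ≅ Z/2Z,  H_2 = 0.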